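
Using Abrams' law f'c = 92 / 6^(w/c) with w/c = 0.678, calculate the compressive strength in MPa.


f'c = 92 / 6^0.678
= 92 / 3.37
= 27.3 MPa

27.3


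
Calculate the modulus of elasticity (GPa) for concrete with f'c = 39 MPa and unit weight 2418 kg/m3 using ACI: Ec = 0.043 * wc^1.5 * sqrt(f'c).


Ec = 0.043 * 2418^1.5 * sqrt(39) / 1000
= 31.93 GPa

31.93


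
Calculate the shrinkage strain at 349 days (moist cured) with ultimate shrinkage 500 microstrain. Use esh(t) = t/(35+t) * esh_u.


esh(349) = 349 / (35 + 349) * 500
= 349 / 384 * 500
= 454.4 microstrain

454.4


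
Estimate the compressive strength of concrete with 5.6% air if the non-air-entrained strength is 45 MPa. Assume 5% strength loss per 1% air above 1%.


Strength loss = (5.6 - 1) * 5 = 23.0%
f'c = 45 * (1 - 23.0/100)
= 34.65 MPa

34.65


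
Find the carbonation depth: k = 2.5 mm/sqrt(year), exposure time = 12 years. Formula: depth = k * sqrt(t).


depth = k * sqrt(t)
= 2.5 * sqrt(12)
= 8.66 mm

8.66


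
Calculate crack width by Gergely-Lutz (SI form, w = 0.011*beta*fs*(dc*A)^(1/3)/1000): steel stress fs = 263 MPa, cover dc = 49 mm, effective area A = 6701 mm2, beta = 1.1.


w = 0.011 * beta * fs * (dc * A)^(1/3) / 1000
= 0.011 * 1.1 * 263 * (49 * 6701)^(1/3) / 1000
= 0.22 mm

0.22


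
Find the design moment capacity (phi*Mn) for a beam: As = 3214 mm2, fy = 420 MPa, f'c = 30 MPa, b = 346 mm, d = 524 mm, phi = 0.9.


a = As * fy / (0.85 * f'c * b)
= 3214 * 420 / (0.85 * 30 * 346)
= 152.9956 mm
Mn = As * fy * (d - a/2) / 10^6
= 604.0743 kN-m
phi*Mn = 0.9 * 604.0743 = 543.67 kN-m

543.67


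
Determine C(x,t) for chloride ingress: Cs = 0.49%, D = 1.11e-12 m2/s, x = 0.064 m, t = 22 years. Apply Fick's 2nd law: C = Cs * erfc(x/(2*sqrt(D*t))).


t_seconds = 22 * 365.25 * 24 * 3600 = 694267200.0 s
arg = 0.064 / (2 * sqrt(1.11e-12 * 694267200.0))
= 1.1527
erfc(1.1527) = 0.1031
C = 0.49 * 0.1031 = 0.0505%

0.0505


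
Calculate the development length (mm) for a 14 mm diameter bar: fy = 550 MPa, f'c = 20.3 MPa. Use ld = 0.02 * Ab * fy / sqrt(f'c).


Ab = pi * 14^2 / 4 = 153.938 mm2
ld = 0.02 * 153.938 * 550 / sqrt(20.3)
= 375.8 mm

375.8


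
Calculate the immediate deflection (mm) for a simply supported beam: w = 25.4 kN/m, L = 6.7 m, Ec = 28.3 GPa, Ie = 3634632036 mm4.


Convert: L = 6.7 m = 6700 mm, Ec = 28.3 GPa = 28300 MPa
delta = 5 * 25.4 * 6700^4 / (384 * 28300 * 3634632036)
= 6.48 mm

6.48


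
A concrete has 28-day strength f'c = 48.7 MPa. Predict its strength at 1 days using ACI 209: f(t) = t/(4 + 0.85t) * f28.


f(1) = 1 / (4 + 0.85 * 1) * 48.7
= 1 / 4.85 * 48.7
= 10.04 MPa

10.04


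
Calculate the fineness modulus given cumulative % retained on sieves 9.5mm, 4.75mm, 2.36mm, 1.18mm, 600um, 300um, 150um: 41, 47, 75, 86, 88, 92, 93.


FM = sum(cumulative % retained) / 100
= 522 / 100
= 5.22

5.22


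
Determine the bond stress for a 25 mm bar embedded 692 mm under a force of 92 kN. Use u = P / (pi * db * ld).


u = P / (pi * db * ld)
= 92 * 1000 / (pi * 25 * 692)
= 1.693 MPa

1.693


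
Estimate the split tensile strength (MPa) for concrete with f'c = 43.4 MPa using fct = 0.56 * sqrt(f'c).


fct = 0.56 * sqrt(43.4)
= 0.56 * 6.588
= 3.689 MPa

3.689


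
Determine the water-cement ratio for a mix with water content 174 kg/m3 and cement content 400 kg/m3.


w/c = water / cement
w/c = 174 / 400 = 0.435

0.435


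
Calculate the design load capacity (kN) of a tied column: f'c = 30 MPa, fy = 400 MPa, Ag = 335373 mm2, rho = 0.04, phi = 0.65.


Ast = rho * Ag = 0.04 * 335373 = 13414.92 mm2
phi*Pn = 0.65 * 0.80 * (0.85 * 30 * (335373 - 13414.92) + 400 * 13414.92) / 1000
= 7059.47 kN

7059.47


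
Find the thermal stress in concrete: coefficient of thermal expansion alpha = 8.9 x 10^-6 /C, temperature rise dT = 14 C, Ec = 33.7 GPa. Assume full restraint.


sigma = alpha * dT * Ec
= 8.9e-6 * 14 * 33.7 * 1000
= 4.199 MPa

4.199


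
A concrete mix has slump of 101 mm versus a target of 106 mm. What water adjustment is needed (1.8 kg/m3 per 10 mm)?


Difference = 106 - 101 = 5 mm
Water adjustment = 5 * 1.8 / 10 = 0.9 kg/m3

0.9


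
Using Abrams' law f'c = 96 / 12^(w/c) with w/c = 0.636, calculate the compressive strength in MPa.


f'c = 96 / 12^0.636
= 96 / 4.857
= 19.77 MPa

19.77


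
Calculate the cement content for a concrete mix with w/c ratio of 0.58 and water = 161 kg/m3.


Cement = water / (w/c)
= 161 / 0.58
= 277.6 kg/m3

277.6


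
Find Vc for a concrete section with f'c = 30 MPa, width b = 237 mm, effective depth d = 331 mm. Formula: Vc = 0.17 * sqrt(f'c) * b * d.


Vc = 0.17 * sqrt(30) * 237 * 331 / 1000
= 73.04 kN

73.04


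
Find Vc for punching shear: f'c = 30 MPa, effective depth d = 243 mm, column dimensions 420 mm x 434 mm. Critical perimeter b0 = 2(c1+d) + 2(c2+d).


b0 = 2*(420 + 243) + 2*(434 + 243) = 2680 mm
Vc = 0.33 * sqrt(30) * 2680 * 243 / 1000
= 1177.11 kN

1177.11


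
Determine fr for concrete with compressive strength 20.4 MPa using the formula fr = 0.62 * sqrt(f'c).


fr = 0.62 * sqrt(20.4)
= 2.8 MPa

2.8


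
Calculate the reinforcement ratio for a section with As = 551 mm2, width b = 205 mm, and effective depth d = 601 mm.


rho = As / (b * d)
= 551 / (205 * 601)
= 0.0045

0.0045


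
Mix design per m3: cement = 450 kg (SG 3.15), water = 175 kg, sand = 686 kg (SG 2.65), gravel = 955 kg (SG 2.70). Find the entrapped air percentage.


Vol cement = 450 / (3.15 * 1000) = 0.142857 m3
Vol water = 175 / 1000 = 0.175 m3
Vol sand = 686 / (2.65 * 1000) = 0.258868 m3
Vol gravel = 955 / (2.70 * 1000) = 0.353704 m3
Total solid + water volume = 0.930429 m3
Air = (1 - 0.930429) * 100 = 6.96%

6.96


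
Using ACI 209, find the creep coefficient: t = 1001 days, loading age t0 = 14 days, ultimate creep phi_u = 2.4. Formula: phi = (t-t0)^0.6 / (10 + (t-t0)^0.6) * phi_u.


dt = 1001 - 14 = 987
phi = 987^0.6 / (10 + 987^0.6) * 2.4
= 2.069

2.069


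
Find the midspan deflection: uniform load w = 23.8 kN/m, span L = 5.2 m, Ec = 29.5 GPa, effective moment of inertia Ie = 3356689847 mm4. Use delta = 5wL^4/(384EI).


Convert: L = 5.2 m = 5200 mm, Ec = 29.5 GPa = 29500 MPa
delta = 5 * 23.8 * 5200^4 / (384 * 29500 * 3356689847)
= 2.29 mm

2.29


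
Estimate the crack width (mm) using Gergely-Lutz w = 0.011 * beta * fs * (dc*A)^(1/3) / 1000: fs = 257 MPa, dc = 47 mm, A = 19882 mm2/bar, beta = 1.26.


w = 0.011 * beta * fs * (dc * A)^(1/3) / 1000
= 0.011 * 1.26 * 257 * (47 * 19882)^(1/3) / 1000
= 0.348 mm

0.348


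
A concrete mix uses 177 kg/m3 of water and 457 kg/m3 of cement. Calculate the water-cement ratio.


w/c = water / cement
w/c = 177 / 457 = 0.387

0.387


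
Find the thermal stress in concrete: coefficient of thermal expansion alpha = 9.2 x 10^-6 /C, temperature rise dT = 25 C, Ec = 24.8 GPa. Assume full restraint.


sigma = alpha * dT * Ec
= 9.2e-6 * 25 * 24.8 * 1000
= 5.704 MPa

5.704


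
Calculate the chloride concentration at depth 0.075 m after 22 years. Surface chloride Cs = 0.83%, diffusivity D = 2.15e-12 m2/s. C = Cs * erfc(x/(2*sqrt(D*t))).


t_seconds = 22 * 365.25 * 24 * 3600 = 694267200.0 s
arg = 0.075 / (2 * sqrt(2.15e-12 * 694267200.0))
= 0.9706
erfc(0.9706) = 0.1699
C = 0.83 * 0.1699 = 0.141%

0.141


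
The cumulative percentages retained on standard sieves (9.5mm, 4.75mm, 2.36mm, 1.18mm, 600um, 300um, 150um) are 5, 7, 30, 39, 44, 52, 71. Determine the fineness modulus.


FM = sum(cumulative % retained) / 100
= 248 / 100
= 2.48

2.48


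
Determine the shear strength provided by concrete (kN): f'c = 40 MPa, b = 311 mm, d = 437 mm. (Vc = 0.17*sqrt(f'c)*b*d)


Vc = 0.17 * sqrt(40) * 311 * 437 / 1000
= 146.12 kN

146.12


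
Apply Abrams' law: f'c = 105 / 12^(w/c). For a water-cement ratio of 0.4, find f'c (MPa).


f'c = 105 / 12^0.4
= 105 / 2.702
= 38.86 MPa

38.86


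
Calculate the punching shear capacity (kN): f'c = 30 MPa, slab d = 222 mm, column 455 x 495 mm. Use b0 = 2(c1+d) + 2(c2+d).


b0 = 2*(455 + 222) + 2*(495 + 222) = 2788 mm
Vc = 0.33 * sqrt(30) * 2788 * 222 / 1000
= 1118.72 kN

1118.72


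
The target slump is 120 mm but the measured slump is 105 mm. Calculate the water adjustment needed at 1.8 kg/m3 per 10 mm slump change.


Difference = 120 - 105 = 15 mm
Water adjustment = 15 * 1.8 / 10 = 2.7 kg/m3

2.7


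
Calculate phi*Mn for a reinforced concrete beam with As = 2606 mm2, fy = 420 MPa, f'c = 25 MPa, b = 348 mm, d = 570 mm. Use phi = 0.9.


a = As * fy / (0.85 * f'c * b)
= 2606 * 420 / (0.85 * 25 * 348)
= 148.0081 mm
Mn = As * fy * (d - a/2) / 10^6
= 542.8775 kN-m
phi*Mn = 0.9 * 542.8775 = 488.59 kN-m

488.59


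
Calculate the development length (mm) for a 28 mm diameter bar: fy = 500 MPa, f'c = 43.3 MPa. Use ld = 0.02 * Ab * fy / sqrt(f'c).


Ab = pi * 28^2 / 4 = 615.752 mm2
ld = 0.02 * 615.752 * 500 / sqrt(43.3)
= 935.8 mm

935.8


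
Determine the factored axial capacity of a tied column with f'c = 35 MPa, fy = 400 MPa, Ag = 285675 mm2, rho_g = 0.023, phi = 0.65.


Ast = rho * Ag = 0.023 * 285675 = 6570.525 mm2
phi*Pn = 0.65 * 0.80 * (0.85 * 35 * (285675 - 6570.525) + 400 * 6570.525) / 1000
= 5684.42 kN

5684.42


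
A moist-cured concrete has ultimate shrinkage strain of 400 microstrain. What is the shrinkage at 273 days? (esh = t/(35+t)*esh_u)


esh(273) = 273 / (35 + 273) * 400
= 273 / 308 * 400
= 354.5 microstrain

354.5


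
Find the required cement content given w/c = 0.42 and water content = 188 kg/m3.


Cement = water / (w/c)
= 188 / 0.42
= 447.6 kg/m3

447.6


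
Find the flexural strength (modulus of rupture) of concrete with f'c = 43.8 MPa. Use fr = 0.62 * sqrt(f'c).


fr = 0.62 * sqrt(43.8)
= 4.103 MPa

4.103


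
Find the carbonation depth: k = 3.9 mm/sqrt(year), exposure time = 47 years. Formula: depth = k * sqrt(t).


depth = k * sqrt(t)
= 3.9 * sqrt(47)
= 26.74 mm

26.74


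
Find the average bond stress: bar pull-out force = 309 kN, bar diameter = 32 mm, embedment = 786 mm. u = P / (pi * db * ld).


u = P / (pi * db * ld)
= 309 * 1000 / (pi * 32 * 786)
= 3.911 MPa

3.911


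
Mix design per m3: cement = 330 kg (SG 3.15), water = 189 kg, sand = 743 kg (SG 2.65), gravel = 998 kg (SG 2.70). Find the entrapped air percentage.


Vol cement = 330 / (3.15 * 1000) = 0.104762 m3
Vol water = 189 / 1000 = 0.189 m3
Vol sand = 743 / (2.65 * 1000) = 0.280377 m3
Vol gravel = 998 / (2.70 * 1000) = 0.36963 m3
Total solid + water volume = 0.943769 m3
Air = (1 - 0.943769) * 100 = 5.62%

5.62


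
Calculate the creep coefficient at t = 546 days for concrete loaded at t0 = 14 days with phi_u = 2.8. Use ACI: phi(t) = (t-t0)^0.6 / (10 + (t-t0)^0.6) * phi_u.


dt = 546 - 14 = 532
phi = 532^0.6 / (10 + 532^0.6) * 2.8
= 2.274

2.274


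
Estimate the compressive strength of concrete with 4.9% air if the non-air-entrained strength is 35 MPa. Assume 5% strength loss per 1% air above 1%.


Strength loss = (4.9 - 1) * 5 = 19.5%
f'c = 35 * (1 - 19.5/100)
= 28.17 MPa

28.17


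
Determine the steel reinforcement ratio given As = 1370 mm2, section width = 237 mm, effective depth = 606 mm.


rho = As / (b * d)
= 1370 / (237 * 606)
= 0.0095

0.0095


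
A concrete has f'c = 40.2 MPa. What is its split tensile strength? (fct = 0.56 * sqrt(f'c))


fct = 0.56 * sqrt(40.2)
= 0.56 * 6.34
= 3.551 MPa

3.551


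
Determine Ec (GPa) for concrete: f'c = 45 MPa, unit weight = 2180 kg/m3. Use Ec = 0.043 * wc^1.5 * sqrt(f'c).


Ec = 0.043 * 2180^1.5 * sqrt(45) / 1000
= 29.36 GPa

29.36


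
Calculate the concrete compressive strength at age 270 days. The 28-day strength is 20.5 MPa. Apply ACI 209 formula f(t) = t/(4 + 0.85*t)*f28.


f(270) = 270 / (4 + 0.85 * 270) * 20.5
= 270 / 233.5 * 20.5
= 23.7 MPa

23.7


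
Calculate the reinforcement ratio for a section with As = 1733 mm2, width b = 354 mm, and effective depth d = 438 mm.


rho = As / (b * d)
= 1733 / (354 * 438)
= 0.0112

0.0112


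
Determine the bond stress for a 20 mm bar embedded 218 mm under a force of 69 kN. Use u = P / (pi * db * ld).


u = P / (pi * db * ld)
= 69 * 1000 / (pi * 20 * 218)
= 5.037 MPa

5.037


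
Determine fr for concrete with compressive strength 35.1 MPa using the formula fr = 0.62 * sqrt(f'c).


fr = 0.62 * sqrt(35.1)
= 3.673 MPa

3.673


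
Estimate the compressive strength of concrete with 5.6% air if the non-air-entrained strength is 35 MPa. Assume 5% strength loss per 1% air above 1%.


Strength loss = (5.6 - 1) * 5 = 23.0%
f'c = 35 * (1 - 23.0/100)
= 26.95 MPa

26.95


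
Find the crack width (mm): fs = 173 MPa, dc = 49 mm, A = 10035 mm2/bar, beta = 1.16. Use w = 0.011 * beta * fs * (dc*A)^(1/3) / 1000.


w = 0.011 * beta * fs * (dc * A)^(1/3) / 1000
= 0.011 * 1.16 * 173 * (49 * 10035)^(1/3) / 1000
= 0.174 mm

0.174


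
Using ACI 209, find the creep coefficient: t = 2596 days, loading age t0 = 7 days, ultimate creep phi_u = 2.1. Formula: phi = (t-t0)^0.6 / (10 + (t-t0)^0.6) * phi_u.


dt = 2596 - 7 = 2589
phi = 2589^0.6 / (10 + 2589^0.6) * 2.1
= 1.927

1.927


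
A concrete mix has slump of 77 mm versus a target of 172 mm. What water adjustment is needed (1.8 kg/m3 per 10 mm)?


Difference = 172 - 77 = 95 mm
Water adjustment = 95 * 1.8 / 10 = 17.1 kg/m3

17.1


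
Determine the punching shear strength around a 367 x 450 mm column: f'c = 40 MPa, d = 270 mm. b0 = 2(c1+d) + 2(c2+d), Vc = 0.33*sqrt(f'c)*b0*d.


b0 = 2*(367 + 270) + 2*(450 + 270) = 2714 mm
Vc = 0.33 * sqrt(40) * 2714 * 270 / 1000
= 1529.39 kN

1529.39


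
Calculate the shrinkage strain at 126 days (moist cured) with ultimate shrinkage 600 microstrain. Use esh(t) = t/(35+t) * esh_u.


esh(126) = 126 / (35 + 126) * 600
= 126 / 161 * 600
= 469.6 microstrain

469.6


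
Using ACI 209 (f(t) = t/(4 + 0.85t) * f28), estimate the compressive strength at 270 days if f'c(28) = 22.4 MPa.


f(270) = 270 / (4 + 0.85 * 270) * 22.4
= 270 / 233.5 * 22.4
= 25.9 MPa

25.9


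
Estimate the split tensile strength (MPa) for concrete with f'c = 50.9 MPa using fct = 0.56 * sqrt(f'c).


fct = 0.56 * sqrt(50.9)
= 0.56 * 7.134
= 3.995 MPa

3.995


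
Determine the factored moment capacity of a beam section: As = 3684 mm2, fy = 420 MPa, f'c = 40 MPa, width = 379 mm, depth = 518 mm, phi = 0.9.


a = As * fy / (0.85 * f'c * b)
= 3684 * 420 / (0.85 * 40 * 379)
= 120.0745 mm
Mn = As * fy * (d - a/2) / 10^6
= 708.5966 kN-m
phi*Mn = 0.9 * 708.5966 = 637.74 kN-m

637.74


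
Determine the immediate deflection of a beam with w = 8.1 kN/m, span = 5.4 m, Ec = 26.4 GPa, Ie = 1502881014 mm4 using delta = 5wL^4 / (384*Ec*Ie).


Convert: L = 5.4 m = 5400 mm, Ec = 26.4 GPa = 26400 MPa
delta = 5 * 8.1 * 5400^4 / (384 * 26400 * 1502881014)
= 2.26 mm

2.26


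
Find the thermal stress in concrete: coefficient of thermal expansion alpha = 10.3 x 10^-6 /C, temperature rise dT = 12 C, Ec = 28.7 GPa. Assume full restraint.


sigma = alpha * dT * Ec
= 10.3e-6 * 12 * 28.7 * 1000
= 3.547 MPa

3.547


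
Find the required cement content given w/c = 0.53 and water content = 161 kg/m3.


Cement = water / (w/c)
= 161 / 0.53
= 303.8 kg/m3

303.8


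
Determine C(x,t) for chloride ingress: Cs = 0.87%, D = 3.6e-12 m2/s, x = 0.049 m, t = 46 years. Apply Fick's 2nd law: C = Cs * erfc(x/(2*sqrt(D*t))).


t_seconds = 46 * 365.25 * 24 * 3600 = 1451649600.0 s
arg = 0.049 / (2 * sqrt(3.6e-12 * 1451649600.0))
= 0.3389
erfc(0.3389) = 0.6317
C = 0.87 * 0.6317 = 0.5496%

0.5496


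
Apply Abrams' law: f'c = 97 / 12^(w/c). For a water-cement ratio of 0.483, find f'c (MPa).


f'c = 97 / 12^0.483
= 97 / 3.321
= 29.21 MPa

29.21


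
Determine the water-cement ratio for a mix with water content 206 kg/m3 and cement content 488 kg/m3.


w/c = water / cement
w/c = 206 / 488 = 0.422

0.422


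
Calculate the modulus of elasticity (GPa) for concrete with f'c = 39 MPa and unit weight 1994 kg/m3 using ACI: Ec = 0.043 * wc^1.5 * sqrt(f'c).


Ec = 0.043 * 1994^1.5 * sqrt(39) / 1000
= 23.91 GPa

23.91


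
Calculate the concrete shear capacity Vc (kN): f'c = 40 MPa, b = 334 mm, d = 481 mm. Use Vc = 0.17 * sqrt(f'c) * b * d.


Vc = 0.17 * sqrt(40) * 334 * 481 / 1000
= 172.73 kN

172.73


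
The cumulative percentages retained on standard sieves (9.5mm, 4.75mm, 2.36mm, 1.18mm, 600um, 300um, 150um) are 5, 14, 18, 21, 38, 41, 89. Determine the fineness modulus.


FM = sum(cumulative % retained) / 100
= 226 / 100
= 2.26

2.26


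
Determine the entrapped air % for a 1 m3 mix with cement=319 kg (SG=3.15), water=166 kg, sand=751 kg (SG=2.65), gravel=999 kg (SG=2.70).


Vol cement = 319 / (3.15 * 1000) = 0.10127 m3
Vol water = 166 / 1000 = 0.166 m3
Vol sand = 751 / (2.65 * 1000) = 0.283396 m3
Vol gravel = 999 / (2.70 * 1000) = 0.37 m3
Total solid + water volume = 0.920666 m3
Air = (1 - 0.920666) * 100 = 7.93%

7.93


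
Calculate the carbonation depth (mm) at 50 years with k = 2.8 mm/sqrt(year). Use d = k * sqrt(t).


depth = k * sqrt(t)
= 2.8 * sqrt(50)
= 19.8 mm

19.8


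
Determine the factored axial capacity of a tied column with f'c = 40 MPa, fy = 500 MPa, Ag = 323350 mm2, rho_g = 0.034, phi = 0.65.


Ast = rho * Ag = 0.034 * 323350 = 10993.9 mm2
phi*Pn = 0.65 * 0.80 * (0.85 * 40 * (323350 - 10993.9) + 500 * 10993.9) / 1000
= 8380.87 kN

8380.87


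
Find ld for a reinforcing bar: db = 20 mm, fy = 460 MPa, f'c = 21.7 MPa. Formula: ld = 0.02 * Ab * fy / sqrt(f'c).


Ab = pi * 20^2 / 4 = 314.159 mm2
ld = 0.02 * 314.159 * 460 / sqrt(21.7)
= 620.5 mm

620.5


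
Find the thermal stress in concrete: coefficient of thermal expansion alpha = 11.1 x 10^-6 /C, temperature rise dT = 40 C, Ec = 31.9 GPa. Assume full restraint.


sigma = alpha * dT * Ec
= 11.1e-6 * 40 * 31.9 * 1000
= 14.164 MPa

14.164


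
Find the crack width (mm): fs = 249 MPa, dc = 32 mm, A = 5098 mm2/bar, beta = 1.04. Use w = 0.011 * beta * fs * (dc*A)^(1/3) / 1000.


w = 0.011 * beta * fs * (dc * A)^(1/3) / 1000
= 0.011 * 1.04 * 249 * (32 * 5098)^(1/3) / 1000
= 0.156 mm

0.156


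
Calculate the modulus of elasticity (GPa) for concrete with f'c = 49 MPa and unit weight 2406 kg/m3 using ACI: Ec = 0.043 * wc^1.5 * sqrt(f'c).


Ec = 0.043 * 2406^1.5 * sqrt(49) / 1000
= 35.52 GPa

35.52


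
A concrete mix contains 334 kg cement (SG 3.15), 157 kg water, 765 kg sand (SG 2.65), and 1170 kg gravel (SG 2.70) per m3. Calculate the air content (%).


Vol cement = 334 / (3.15 * 1000) = 0.106032 m3
Vol water = 157 / 1000 = 0.157 m3
Vol sand = 765 / (2.65 * 1000) = 0.288679 m3
Vol gravel = 1170 / (2.70 * 1000) = 0.433333 m3
Total solid + water volume = 0.985044 m3
Air = (1 - 0.985044) * 100 = 1.5%

1.5


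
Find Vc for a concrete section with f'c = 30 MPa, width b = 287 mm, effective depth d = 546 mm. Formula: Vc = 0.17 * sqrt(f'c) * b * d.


Vc = 0.17 * sqrt(30) * 287 * 546 / 1000
= 145.91 kN

145.91


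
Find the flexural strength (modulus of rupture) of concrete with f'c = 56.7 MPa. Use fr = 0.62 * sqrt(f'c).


fr = 0.62 * sqrt(56.7)
= 4.669 MPa

4.669


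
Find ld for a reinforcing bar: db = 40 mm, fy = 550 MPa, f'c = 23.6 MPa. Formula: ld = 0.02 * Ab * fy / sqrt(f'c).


Ab = pi * 40^2 / 4 = 1256.637 mm2
ld = 0.02 * 1256.637 * 550 / sqrt(23.6)
= 2845.4 mm

2845.4


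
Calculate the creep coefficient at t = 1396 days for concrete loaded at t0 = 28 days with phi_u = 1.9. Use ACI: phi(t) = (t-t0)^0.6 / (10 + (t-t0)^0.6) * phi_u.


dt = 1396 - 28 = 1368
phi = 1368^0.6 / (10 + 1368^0.6) * 1.9
= 1.679

1.679


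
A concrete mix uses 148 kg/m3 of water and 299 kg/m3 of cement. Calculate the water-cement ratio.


w/c = water / cement
w/c = 148 / 299 = 0.495

0.495


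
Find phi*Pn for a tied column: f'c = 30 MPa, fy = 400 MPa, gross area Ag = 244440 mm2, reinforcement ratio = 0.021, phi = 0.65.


Ast = rho * Ag = 0.021 * 244440 = 5133.24 mm2
phi*Pn = 0.65 * 0.80 * (0.85 * 30 * (244440 - 5133.24) + 400 * 5133.24) / 1000
= 4240.92 kN

4240.92


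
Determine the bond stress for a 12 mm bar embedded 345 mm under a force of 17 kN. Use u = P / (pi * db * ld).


u = P / (pi * db * ld)
= 17 * 1000 / (pi * 12 * 345)
= 1.307 MPa

1.307


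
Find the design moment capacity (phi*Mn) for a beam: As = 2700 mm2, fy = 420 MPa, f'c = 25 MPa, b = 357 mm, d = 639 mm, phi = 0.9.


a = As * fy / (0.85 * f'c * b)
= 2700 * 420 / (0.85 * 25 * 357)
= 149.481 mm
Mn = As * fy * (d - a/2) / 10^6
= 639.8703 kN-m
phi*Mn = 0.9 * 639.8703 = 575.88 kN-m

575.88


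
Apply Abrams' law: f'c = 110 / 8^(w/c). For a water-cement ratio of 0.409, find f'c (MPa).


f'c = 110 / 8^0.409
= 110 / 2.341
= 46.99 MPa

46.99


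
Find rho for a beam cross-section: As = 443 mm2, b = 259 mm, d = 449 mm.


rho = As / (b * d)
= 443 / (259 * 449)
= 0.0038

0.0038


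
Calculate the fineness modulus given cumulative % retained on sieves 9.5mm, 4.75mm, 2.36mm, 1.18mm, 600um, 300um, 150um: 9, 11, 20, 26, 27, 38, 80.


FM = sum(cumulative % retained) / 100
= 211 / 100
= 2.11

2.11


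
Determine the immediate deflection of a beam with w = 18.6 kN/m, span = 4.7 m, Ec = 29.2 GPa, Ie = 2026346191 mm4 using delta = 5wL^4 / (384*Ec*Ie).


Convert: L = 4.7 m = 4700 mm, Ec = 29.2 GPa = 29200 MPa
delta = 5 * 18.6 * 4700^4 / (384 * 29200 * 2026346191)
= 2.0 mm

2.0


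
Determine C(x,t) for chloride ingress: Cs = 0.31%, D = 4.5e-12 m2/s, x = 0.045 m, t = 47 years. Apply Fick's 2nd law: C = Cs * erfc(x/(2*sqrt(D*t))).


t_seconds = 47 * 365.25 * 24 * 3600 = 1483207200.0 s
arg = 0.045 / (2 * sqrt(4.5e-12 * 1483207200.0))
= 0.2754
erfc(0.2754) = 0.6969
C = 0.31 * 0.6969 = 0.216%

0.216


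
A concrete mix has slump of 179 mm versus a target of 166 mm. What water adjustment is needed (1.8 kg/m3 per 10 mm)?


Difference = 166 - 179 = -13 mm
Water adjustment = -13 * 1.8 / 10 = -2.3 kg/m3

-2.3


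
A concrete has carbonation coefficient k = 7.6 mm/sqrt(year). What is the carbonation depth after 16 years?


depth = k * sqrt(t)
= 7.6 * sqrt(16)
= 30.4 mm

30.4


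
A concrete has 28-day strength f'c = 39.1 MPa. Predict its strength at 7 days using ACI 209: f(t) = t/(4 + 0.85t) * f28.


f(7) = 7 / (4 + 0.85 * 7) * 39.1
= 7 / 9.95 * 39.1
= 27.51 MPa

27.51


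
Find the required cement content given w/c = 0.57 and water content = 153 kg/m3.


Cement = water / (w/c)
= 153 / 0.57
= 268.4 kg/m3

268.4


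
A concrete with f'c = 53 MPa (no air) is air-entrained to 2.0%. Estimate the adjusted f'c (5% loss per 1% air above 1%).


Strength loss = (2.0 - 1) * 5 = 5.0%
f'c = 53 * (1 - 5.0/100)
= 50.35 MPa

50.35


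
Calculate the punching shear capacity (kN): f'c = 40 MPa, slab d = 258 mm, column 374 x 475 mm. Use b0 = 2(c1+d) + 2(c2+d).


b0 = 2*(374 + 258) + 2*(475 + 258) = 2730 mm
Vc = 0.33 * sqrt(40) * 2730 * 258 / 1000
= 1470.03 kN

1470.03


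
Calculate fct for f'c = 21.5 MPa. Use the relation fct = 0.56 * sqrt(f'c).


fct = 0.56 * sqrt(21.5)
= 0.56 * 4.637
= 2.597 MPa

2.597


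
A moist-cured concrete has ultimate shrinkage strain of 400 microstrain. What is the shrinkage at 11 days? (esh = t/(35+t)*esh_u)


esh(11) = 11 / (35 + 11) * 400
= 11 / 46 * 400
= 95.7 microstrain

95.7


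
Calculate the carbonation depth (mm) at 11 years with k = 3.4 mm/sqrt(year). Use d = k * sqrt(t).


depth = k * sqrt(t)
= 3.4 * sqrt(11)
= 11.28 mm

11.28


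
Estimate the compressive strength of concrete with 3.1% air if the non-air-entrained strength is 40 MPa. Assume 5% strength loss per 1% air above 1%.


Strength loss = (3.1 - 1) * 5 = 10.5%
f'c = 40 * (1 - 10.5/100)
= 35.8 MPa

35.8


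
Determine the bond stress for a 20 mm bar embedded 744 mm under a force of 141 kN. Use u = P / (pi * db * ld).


u = P / (pi * db * ld)
= 141 * 1000 / (pi * 20 * 744)
= 3.016 MPa

3.016


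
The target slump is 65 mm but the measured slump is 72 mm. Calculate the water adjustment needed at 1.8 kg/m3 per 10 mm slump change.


Difference = 65 - 72 = -7 mm
Water adjustment = -7 * 1.8 / 10 = -1.3 kg/m3

-1.3


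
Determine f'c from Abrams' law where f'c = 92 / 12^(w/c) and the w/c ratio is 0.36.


f'c = 92 / 12^0.36
= 92 / 2.446
= 37.61 MPa

37.61


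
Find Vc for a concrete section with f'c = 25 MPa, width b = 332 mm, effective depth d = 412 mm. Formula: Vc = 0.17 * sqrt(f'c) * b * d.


Vc = 0.17 * sqrt(25) * 332 * 412 / 1000
= 116.27 kN

116.27


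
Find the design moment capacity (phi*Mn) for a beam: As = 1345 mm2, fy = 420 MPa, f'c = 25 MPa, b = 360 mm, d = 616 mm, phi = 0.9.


a = As * fy / (0.85 * f'c * b)
= 1345 * 420 / (0.85 * 25 * 360)
= 73.8431 mm
Mn = As * fy * (d - a/2) / 10^6
= 327.1214 kN-m
phi*Mn = 0.9 * 327.1214 = 294.41 kN-m

294.41


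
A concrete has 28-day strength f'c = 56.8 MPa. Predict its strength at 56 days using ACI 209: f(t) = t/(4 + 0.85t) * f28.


f(56) = 56 / (4 + 0.85 * 56) * 56.8
= 56 / 51.6 * 56.8
= 61.64 MPa

61.64


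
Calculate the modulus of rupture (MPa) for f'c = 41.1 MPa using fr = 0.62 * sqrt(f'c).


fr = 0.62 * sqrt(41.1)
= 3.975 MPa

3.975


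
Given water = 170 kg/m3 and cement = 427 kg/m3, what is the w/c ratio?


w/c = water / cement
w/c = 170 / 427 = 0.398

0.398


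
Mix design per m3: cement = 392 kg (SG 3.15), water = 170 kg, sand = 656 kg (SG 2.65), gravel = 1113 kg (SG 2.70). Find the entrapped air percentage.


Vol cement = 392 / (3.15 * 1000) = 0.124444 m3
Vol water = 170 / 1000 = 0.17 m3
Vol sand = 656 / (2.65 * 1000) = 0.247547 m3
Vol gravel = 1113 / (2.70 * 1000) = 0.412222 m3
Total solid + water volume = 0.954214 m3
Air = (1 - 0.954214) * 100 = 4.58%

4.58


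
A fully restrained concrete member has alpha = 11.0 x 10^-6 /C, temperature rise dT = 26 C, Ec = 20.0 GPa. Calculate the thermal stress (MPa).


sigma = alpha * dT * Ec
= 11.0e-6 * 26 * 20.0 * 1000
= 5.72 MPa

5.72


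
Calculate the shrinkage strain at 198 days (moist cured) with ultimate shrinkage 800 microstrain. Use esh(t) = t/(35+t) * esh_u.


esh(198) = 198 / (35 + 198) * 800
= 198 / 233 * 800
= 679.8 microstrain

679.8


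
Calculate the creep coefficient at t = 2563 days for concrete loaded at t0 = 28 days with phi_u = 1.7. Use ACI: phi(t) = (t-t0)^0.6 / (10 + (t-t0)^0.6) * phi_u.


dt = 2563 - 28 = 2535
phi = 2535^0.6 / (10 + 2535^0.6) * 1.7
= 1.559

1.559


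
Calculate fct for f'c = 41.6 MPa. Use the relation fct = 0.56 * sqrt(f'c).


fct = 0.56 * sqrt(41.6)
= 0.56 * 6.45
= 3.612 MPa

3.612


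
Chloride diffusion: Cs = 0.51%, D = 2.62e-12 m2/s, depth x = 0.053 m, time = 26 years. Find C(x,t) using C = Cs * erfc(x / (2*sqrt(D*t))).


t_seconds = 26 * 365.25 * 24 * 3600 = 820497600.0 s
arg = 0.053 / (2 * sqrt(2.62e-12 * 820497600.0))
= 0.5716
erfc(0.5716) = 0.4189
C = 0.51 * 0.4189 = 0.2136%

0.2136


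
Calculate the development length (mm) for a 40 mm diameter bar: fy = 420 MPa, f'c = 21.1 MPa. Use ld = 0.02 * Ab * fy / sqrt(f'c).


Ab = pi * 40^2 / 4 = 1256.637 mm2
ld = 0.02 * 1256.637 * 420 / sqrt(21.1)
= 2298.0 mm

2298.0


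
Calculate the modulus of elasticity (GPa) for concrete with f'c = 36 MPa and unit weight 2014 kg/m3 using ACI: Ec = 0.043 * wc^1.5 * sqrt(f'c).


Ec = 0.043 * 2014^1.5 * sqrt(36) / 1000
= 23.32 GPa

23.32


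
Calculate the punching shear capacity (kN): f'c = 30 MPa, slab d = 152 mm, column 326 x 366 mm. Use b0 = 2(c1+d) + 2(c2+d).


b0 = 2*(326 + 152) + 2*(366 + 152) = 1992 mm
Vc = 0.33 * sqrt(30) * 1992 * 152 / 1000
= 547.28 kN

547.28


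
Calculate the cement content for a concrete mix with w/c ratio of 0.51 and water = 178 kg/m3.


Cement = water / (w/c)
= 178 / 0.51
= 349.0 kg/m3

349.0


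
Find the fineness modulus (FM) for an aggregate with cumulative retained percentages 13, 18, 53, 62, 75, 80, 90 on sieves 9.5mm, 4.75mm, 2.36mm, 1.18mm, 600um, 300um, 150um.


FM = sum(cumulative % retained) / 100
= 391 / 100
= 3.91

3.91


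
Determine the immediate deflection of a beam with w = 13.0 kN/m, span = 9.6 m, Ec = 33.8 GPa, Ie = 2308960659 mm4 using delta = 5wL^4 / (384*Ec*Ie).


Convert: L = 9.6 m = 9600 mm, Ec = 33.8 GPa = 33800 MPa
delta = 5 * 13.0 * 9600^4 / (384 * 33800 * 2308960659)
= 18.42 mm

18.42


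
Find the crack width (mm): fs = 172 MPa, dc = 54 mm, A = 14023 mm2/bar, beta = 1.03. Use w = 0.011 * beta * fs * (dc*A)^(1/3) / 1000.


w = 0.011 * beta * fs * (dc * A)^(1/3) / 1000
= 0.011 * 1.03 * 172 * (54 * 14023)^(1/3) / 1000
= 0.178 mm

0.178


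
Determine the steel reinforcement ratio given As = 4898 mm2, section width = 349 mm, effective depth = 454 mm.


rho = As / (b * d)
= 4898 / (349 * 454)
= 0.0309

0.0309


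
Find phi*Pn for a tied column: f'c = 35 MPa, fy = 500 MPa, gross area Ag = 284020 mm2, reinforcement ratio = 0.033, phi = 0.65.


Ast = rho * Ag = 0.033 * 284020 = 9372.66 mm2
phi*Pn = 0.65 * 0.80 * (0.85 * 35 * (284020 - 9372.66) + 500 * 9372.66) / 1000
= 6685.69 kN

6685.69


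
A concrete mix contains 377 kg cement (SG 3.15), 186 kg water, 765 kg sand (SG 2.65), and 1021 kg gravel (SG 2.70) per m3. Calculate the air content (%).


Vol cement = 377 / (3.15 * 1000) = 0.119683 m3
Vol water = 186 / 1000 = 0.186 m3
Vol sand = 765 / (2.65 * 1000) = 0.288679 m3
Vol gravel = 1021 / (2.70 * 1000) = 0.378148 m3
Total solid + water volume = 0.97251 m3
Air = (1 - 0.97251) * 100 = 2.75%

2.75


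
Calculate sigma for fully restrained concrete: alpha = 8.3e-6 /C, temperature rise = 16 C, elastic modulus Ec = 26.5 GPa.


sigma = alpha * dT * Ec
= 8.3e-6 * 16 * 26.5 * 1000
= 3.519 MPa

3.519


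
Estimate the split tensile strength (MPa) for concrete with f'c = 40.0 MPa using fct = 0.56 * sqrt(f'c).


fct = 0.56 * sqrt(40.0)
= 0.56 * 6.325
= 3.542 MPa

3.542


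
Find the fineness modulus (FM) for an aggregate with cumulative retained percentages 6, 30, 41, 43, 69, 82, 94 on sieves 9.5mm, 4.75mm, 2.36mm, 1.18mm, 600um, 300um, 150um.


FM = sum(cumulative % retained) / 100
= 365 / 100
= 3.65

3.65


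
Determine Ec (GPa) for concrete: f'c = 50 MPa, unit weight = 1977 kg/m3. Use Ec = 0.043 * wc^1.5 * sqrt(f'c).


Ec = 0.043 * 1977^1.5 * sqrt(50) / 1000
= 26.73 GPa

26.73


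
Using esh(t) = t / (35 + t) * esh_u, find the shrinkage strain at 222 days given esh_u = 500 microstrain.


esh(222) = 222 / (35 + 222) * 500
= 222 / 257 * 500
= 431.9 microstrain

431.9


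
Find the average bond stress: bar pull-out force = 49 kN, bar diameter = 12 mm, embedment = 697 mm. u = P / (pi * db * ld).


u = P / (pi * db * ld)
= 49 * 1000 / (pi * 12 * 697)
= 1.865 MPa

1.865


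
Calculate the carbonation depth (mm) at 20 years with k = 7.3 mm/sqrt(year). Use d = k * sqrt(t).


depth = k * sqrt(t)
= 7.3 * sqrt(20)
= 32.65 mm

32.65


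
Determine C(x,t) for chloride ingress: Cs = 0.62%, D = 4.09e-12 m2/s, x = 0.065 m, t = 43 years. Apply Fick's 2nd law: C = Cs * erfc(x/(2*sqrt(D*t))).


t_seconds = 43 * 365.25 * 24 * 3600 = 1356976800.0 s
arg = 0.065 / (2 * sqrt(4.09e-12 * 1356976800.0))
= 0.4363
erfc(0.4363) = 0.5373
C = 0.62 * 0.5373 = 0.3331%

0.3331


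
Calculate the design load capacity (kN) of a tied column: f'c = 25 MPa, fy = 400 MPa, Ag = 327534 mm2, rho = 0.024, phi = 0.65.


Ast = rho * Ag = 0.024 * 327534 = 7860.816 mm2
phi*Pn = 0.65 * 0.80 * (0.85 * 25 * (327534 - 7860.816) + 400 * 7860.816) / 1000
= 5167.44 kN

5167.44


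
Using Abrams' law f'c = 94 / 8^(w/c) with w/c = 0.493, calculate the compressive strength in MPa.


f'c = 94 / 8^0.493
= 94 / 2.788
= 33.72 MPa

33.72


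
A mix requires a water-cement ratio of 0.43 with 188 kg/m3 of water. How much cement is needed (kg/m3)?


Cement = water / (w/c)
= 188 / 0.43
= 437.2 kg/m3

437.2


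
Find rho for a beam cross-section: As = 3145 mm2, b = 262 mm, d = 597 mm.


rho = As / (b * d)
= 3145 / (262 * 597)
= 0.0201

0.0201


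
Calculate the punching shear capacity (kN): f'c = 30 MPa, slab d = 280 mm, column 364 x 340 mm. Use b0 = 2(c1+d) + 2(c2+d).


b0 = 2*(364 + 280) + 2*(340 + 280) = 2528 mm
Vc = 0.33 * sqrt(30) * 2528 * 280 / 1000
= 1279.41 kN

1279.41


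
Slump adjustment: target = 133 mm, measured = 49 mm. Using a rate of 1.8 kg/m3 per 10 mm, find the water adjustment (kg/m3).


Difference = 133 - 49 = 84 mm
Water adjustment = 84 * 1.8 / 10 = 15.1 kg/m3

15.1


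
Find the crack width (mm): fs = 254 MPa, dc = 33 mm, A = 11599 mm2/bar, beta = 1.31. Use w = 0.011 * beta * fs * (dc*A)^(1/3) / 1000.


w = 0.011 * beta * fs * (dc * A)^(1/3) / 1000
= 0.011 * 1.31 * 254 * (33 * 11599)^(1/3) / 1000
= 0.266 mm

0.266


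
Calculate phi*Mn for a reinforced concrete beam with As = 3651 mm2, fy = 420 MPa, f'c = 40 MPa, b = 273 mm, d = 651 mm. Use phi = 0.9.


a = As * fy / (0.85 * f'c * b)
= 3651 * 420 / (0.85 * 40 * 273)
= 165.2036 mm
Mn = As * fy * (d - a/2) / 10^6
= 871.5932 kN-m
phi*Mn = 0.9 * 871.5932 = 784.43 kN-m

784.43


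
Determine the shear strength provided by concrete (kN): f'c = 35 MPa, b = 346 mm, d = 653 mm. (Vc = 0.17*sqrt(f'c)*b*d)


Vc = 0.17 * sqrt(35) * 346 * 653 / 1000
= 227.23 kN

227.23


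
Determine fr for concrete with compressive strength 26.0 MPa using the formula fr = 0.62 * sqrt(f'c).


fr = 0.62 * sqrt(26.0)
= 3.161 MPa

3.161


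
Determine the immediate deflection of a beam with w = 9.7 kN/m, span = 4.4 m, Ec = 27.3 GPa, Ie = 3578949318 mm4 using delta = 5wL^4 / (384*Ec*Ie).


Convert: L = 4.4 m = 4400 mm, Ec = 27.3 GPa = 27300 MPa
delta = 5 * 9.7 * 4400^4 / (384 * 27300 * 3578949318)
= 0.48 mm

0.48


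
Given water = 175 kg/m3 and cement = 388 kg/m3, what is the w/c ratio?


w/c = water / cement
w/c = 175 / 388 = 0.451

0.451


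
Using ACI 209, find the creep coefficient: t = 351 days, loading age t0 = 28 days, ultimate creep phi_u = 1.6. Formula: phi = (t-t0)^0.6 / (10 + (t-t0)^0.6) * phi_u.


dt = 351 - 28 = 323
phi = 323^0.6 / (10 + 323^0.6) * 1.6
= 1.219

1.219


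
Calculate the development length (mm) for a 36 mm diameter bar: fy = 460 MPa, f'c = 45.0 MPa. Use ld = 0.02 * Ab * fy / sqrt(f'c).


Ab = pi * 36^2 / 4 = 1017.876 mm2
ld = 0.02 * 1017.876 * 460 / sqrt(45.0)
= 1396.0 mm

1396.0


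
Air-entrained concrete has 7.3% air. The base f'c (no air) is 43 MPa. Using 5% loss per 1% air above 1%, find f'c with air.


Strength loss = (7.3 - 1) * 5 = 31.5%
f'c = 43 * (1 - 31.5/100)
= 29.46 MPa

29.46


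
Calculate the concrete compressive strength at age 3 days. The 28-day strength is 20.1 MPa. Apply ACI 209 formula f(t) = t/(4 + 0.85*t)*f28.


f(3) = 3 / (4 + 0.85 * 3) * 20.1
= 3 / 6.55 * 20.1
= 9.21 MPa

9.21


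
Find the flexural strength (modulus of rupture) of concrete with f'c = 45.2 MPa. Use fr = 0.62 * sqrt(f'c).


fr = 0.62 * sqrt(45.2)
= 4.168 MPa

4.168


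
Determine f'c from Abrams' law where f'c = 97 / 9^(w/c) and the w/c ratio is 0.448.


f'c = 97 / 9^0.448
= 97 / 2.676
= 36.25 MPa

36.25


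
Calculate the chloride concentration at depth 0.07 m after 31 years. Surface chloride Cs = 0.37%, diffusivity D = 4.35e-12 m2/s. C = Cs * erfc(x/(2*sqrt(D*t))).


t_seconds = 31 * 365.25 * 24 * 3600 = 978285600.0 s
arg = 0.07 / (2 * sqrt(4.35e-12 * 978285600.0))
= 0.5365
erfc(0.5365) = 0.448
C = 0.37 * 0.448 = 0.1658%

0.1658


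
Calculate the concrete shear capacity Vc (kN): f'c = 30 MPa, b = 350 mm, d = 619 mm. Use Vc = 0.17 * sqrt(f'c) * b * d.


Vc = 0.17 * sqrt(30) * 350 * 619 / 1000
= 201.73 kN

201.73


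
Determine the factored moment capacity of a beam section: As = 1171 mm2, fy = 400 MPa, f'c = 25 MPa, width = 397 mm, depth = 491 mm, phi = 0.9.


a = As * fy / (0.85 * f'c * b)
= 1171 * 400 / (0.85 * 25 * 397)
= 55.5223 mm
Mn = As * fy * (d - a/2) / 10^6
= 216.9811 kN-m
phi*Mn = 0.9 * 216.9811 = 195.28 kN-m

195.28


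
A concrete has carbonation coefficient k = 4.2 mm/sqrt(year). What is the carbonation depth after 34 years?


depth = k * sqrt(t)
= 4.2 * sqrt(34)
= 24.49 mm

24.49


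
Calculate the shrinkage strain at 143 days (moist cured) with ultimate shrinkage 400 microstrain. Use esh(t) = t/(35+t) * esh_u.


esh(143) = 143 / (35 + 143) * 400
= 143 / 178 * 400
= 321.3 microstrain

321.3


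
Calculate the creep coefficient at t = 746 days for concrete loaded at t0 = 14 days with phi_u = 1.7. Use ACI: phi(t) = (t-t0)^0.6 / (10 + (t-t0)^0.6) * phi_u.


dt = 746 - 14 = 732
phi = 732^0.6 / (10 + 732^0.6) * 1.7
= 1.427

1.427


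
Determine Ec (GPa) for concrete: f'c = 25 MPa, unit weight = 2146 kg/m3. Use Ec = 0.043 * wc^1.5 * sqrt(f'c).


Ec = 0.043 * 2146^1.5 * sqrt(25) / 1000
= 21.37 GPa

21.37


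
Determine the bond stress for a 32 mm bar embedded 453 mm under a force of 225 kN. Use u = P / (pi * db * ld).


u = P / (pi * db * ld)
= 225 * 1000 / (pi * 32 * 453)
= 4.941 MPa

4.941


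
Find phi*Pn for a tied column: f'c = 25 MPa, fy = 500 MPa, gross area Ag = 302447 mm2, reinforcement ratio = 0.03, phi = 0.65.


Ast = rho * Ag = 0.03 * 302447 = 9073.41 mm2
phi*Pn = 0.65 * 0.80 * (0.85 * 25 * (302447 - 9073.41) + 500 * 9073.41) / 1000
= 5600.86 kN

5600.86


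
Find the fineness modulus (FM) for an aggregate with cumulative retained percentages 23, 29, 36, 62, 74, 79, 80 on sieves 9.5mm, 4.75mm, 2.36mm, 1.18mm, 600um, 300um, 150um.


FM = sum(cumulative % retained) / 100
= 383 / 100
= 3.83

3.83


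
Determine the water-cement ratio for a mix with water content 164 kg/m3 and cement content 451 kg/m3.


w/c = water / cement
w/c = 164 / 451 = 0.364

0.364


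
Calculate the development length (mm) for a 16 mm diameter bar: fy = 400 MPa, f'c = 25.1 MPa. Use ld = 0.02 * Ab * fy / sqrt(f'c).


Ab = pi * 16^2 / 4 = 201.062 mm2
ld = 0.02 * 201.062 * 400 / sqrt(25.1)
= 321.1 mm

321.1


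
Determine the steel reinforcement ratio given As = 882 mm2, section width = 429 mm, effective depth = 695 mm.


rho = As / (b * d)
= 882 / (429 * 695)
= 0.003

0.003


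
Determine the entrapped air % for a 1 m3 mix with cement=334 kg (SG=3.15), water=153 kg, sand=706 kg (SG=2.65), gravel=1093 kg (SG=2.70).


Vol cement = 334 / (3.15 * 1000) = 0.106032 m3
Vol water = 153 / 1000 = 0.153 m3
Vol sand = 706 / (2.65 * 1000) = 0.266415 m3
Vol gravel = 1093 / (2.70 * 1000) = 0.404815 m3
Total solid + water volume = 0.930262 m3
Air = (1 - 0.930262) * 100 = 6.97%

6.97


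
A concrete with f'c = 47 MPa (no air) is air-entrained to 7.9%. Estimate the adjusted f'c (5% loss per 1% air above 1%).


Strength loss = (7.9 - 1) * 5 = 34.5%
f'c = 47 * (1 - 34.5/100)
= 30.79 MPa

30.79


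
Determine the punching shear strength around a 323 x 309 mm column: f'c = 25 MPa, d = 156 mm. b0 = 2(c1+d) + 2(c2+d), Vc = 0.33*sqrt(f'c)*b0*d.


b0 = 2*(323 + 156) + 2*(309 + 156) = 1888 mm
Vc = 0.33 * sqrt(25) * 1888 * 156 / 1000
= 485.97 kN

485.97


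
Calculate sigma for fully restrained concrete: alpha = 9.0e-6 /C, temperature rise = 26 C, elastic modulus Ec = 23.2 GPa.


sigma = alpha * dT * Ec
= 9.0e-6 * 26 * 23.2 * 1000
= 5.429 MPa

5.429


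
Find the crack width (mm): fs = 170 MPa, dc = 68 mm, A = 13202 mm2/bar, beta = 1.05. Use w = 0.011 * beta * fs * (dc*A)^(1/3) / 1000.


w = 0.011 * beta * fs * (dc * A)^(1/3) / 1000
= 0.011 * 1.05 * 170 * (68 * 13202)^(1/3) / 1000
= 0.189 mm

0.189


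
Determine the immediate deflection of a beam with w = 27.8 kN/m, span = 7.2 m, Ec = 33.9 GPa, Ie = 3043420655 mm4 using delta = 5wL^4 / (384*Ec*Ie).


Convert: L = 7.2 m = 7200 mm, Ec = 33.9 GPa = 33900 MPa
delta = 5 * 27.8 * 7200^4 / (384 * 33900 * 3043420655)
= 9.43 mm

9.43


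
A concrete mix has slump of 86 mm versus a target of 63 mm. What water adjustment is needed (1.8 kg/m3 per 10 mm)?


Difference = 63 - 86 = -23 mm
Water adjustment = -23 * 1.8 / 10 = -4.1 kg/m3

-4.1
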